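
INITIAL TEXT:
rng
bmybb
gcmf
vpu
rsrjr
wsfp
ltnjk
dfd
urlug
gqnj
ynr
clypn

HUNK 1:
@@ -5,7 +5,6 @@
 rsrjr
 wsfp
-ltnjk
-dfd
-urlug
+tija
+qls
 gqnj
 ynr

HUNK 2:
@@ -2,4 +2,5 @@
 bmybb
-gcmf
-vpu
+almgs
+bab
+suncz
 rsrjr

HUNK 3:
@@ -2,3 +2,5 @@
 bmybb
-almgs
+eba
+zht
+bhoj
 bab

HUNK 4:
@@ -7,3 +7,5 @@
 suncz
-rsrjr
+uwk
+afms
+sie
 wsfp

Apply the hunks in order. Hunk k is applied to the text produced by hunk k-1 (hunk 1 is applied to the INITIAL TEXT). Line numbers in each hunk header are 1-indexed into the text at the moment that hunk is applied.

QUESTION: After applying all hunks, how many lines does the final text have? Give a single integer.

Hunk 1: at line 5 remove [ltnjk,dfd,urlug] add [tija,qls] -> 11 lines: rng bmybb gcmf vpu rsrjr wsfp tija qls gqnj ynr clypn
Hunk 2: at line 2 remove [gcmf,vpu] add [almgs,bab,suncz] -> 12 lines: rng bmybb almgs bab suncz rsrjr wsfp tija qls gqnj ynr clypn
Hunk 3: at line 2 remove [almgs] add [eba,zht,bhoj] -> 14 lines: rng bmybb eba zht bhoj bab suncz rsrjr wsfp tija qls gqnj ynr clypn
Hunk 4: at line 7 remove [rsrjr] add [uwk,afms,sie] -> 16 lines: rng bmybb eba zht bhoj bab suncz uwk afms sie wsfp tija qls gqnj ynr clypn
Final line count: 16

Answer: 16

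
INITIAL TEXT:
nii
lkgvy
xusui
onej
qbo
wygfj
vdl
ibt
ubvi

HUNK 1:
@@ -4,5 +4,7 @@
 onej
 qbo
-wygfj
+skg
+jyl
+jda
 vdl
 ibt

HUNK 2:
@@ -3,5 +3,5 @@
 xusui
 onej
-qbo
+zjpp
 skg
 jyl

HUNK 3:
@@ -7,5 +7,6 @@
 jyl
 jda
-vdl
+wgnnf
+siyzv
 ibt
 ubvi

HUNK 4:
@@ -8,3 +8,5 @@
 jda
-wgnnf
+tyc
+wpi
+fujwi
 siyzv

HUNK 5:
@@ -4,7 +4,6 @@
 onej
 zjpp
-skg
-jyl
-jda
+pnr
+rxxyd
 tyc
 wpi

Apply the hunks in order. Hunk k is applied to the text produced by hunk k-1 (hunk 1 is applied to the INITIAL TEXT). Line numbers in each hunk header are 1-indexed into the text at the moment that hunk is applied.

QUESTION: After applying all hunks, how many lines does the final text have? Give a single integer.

Answer: 13

Derivation:
Hunk 1: at line 4 remove [wygfj] add [skg,jyl,jda] -> 11 lines: nii lkgvy xusui onej qbo skg jyl jda vdl ibt ubvi
Hunk 2: at line 3 remove [qbo] add [zjpp] -> 11 lines: nii lkgvy xusui onej zjpp skg jyl jda vdl ibt ubvi
Hunk 3: at line 7 remove [vdl] add [wgnnf,siyzv] -> 12 lines: nii lkgvy xusui onej zjpp skg jyl jda wgnnf siyzv ibt ubvi
Hunk 4: at line 8 remove [wgnnf] add [tyc,wpi,fujwi] -> 14 lines: nii lkgvy xusui onej zjpp skg jyl jda tyc wpi fujwi siyzv ibt ubvi
Hunk 5: at line 4 remove [skg,jyl,jda] add [pnr,rxxyd] -> 13 lines: nii lkgvy xusui onej zjpp pnr rxxyd tyc wpi fujwi siyzv ibt ubvi
Final line count: 13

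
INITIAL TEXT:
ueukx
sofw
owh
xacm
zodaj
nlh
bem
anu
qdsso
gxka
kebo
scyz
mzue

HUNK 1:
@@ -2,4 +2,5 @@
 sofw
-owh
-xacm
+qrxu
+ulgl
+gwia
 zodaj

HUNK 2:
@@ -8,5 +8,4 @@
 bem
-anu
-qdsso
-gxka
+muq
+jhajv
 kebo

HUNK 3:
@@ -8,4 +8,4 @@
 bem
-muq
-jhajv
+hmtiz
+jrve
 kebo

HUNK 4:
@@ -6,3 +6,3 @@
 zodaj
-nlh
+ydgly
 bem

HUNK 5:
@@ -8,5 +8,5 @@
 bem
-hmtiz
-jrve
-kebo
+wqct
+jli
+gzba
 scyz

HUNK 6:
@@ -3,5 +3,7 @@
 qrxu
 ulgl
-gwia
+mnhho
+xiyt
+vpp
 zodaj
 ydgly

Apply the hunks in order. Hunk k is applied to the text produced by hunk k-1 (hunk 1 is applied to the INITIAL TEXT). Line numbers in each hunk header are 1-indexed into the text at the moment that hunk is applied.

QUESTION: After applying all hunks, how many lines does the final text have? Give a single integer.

Hunk 1: at line 2 remove [owh,xacm] add [qrxu,ulgl,gwia] -> 14 lines: ueukx sofw qrxu ulgl gwia zodaj nlh bem anu qdsso gxka kebo scyz mzue
Hunk 2: at line 8 remove [anu,qdsso,gxka] add [muq,jhajv] -> 13 lines: ueukx sofw qrxu ulgl gwia zodaj nlh bem muq jhajv kebo scyz mzue
Hunk 3: at line 8 remove [muq,jhajv] add [hmtiz,jrve] -> 13 lines: ueukx sofw qrxu ulgl gwia zodaj nlh bem hmtiz jrve kebo scyz mzue
Hunk 4: at line 6 remove [nlh] add [ydgly] -> 13 lines: ueukx sofw qrxu ulgl gwia zodaj ydgly bem hmtiz jrve kebo scyz mzue
Hunk 5: at line 8 remove [hmtiz,jrve,kebo] add [wqct,jli,gzba] -> 13 lines: ueukx sofw qrxu ulgl gwia zodaj ydgly bem wqct jli gzba scyz mzue
Hunk 6: at line 3 remove [gwia] add [mnhho,xiyt,vpp] -> 15 lines: ueukx sofw qrxu ulgl mnhho xiyt vpp zodaj ydgly bem wqct jli gzba scyz mzue
Final line count: 15

Answer: 15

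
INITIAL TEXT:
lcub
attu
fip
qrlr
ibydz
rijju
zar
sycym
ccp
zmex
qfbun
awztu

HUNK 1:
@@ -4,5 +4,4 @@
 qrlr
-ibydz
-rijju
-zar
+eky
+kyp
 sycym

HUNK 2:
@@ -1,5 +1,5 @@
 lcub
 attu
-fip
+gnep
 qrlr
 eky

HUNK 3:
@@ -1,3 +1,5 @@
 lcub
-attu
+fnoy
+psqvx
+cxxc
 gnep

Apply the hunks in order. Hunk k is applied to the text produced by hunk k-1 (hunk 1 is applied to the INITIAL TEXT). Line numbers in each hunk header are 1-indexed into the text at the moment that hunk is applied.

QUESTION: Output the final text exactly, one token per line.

Answer: lcub
fnoy
psqvx
cxxc
gnep
qrlr
eky
kyp
sycym
ccp
zmex
qfbun
awztu

Derivation:
Hunk 1: at line 4 remove [ibydz,rijju,zar] add [eky,kyp] -> 11 lines: lcub attu fip qrlr eky kyp sycym ccp zmex qfbun awztu
Hunk 2: at line 1 remove [fip] add [gnep] -> 11 lines: lcub attu gnep qrlr eky kyp sycym ccp zmex qfbun awztu
Hunk 3: at line 1 remove [attu] add [fnoy,psqvx,cxxc] -> 13 lines: lcub fnoy psqvx cxxc gnep qrlr eky kyp sycym ccp zmex qfbun awztu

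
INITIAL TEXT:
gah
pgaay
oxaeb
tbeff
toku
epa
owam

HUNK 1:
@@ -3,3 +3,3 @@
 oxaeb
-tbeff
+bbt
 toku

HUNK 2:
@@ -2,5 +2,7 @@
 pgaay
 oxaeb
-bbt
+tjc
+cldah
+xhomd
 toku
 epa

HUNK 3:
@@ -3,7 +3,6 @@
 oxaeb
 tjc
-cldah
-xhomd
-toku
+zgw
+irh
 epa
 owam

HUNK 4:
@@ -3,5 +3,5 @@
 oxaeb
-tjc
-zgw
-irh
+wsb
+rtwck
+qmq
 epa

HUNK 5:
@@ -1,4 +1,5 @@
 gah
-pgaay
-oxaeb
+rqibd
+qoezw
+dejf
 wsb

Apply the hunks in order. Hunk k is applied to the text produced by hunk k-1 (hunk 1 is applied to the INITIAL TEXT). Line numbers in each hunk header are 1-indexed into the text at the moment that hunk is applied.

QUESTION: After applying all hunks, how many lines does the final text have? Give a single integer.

Hunk 1: at line 3 remove [tbeff] add [bbt] -> 7 lines: gah pgaay oxaeb bbt toku epa owam
Hunk 2: at line 2 remove [bbt] add [tjc,cldah,xhomd] -> 9 lines: gah pgaay oxaeb tjc cldah xhomd toku epa owam
Hunk 3: at line 3 remove [cldah,xhomd,toku] add [zgw,irh] -> 8 lines: gah pgaay oxaeb tjc zgw irh epa owam
Hunk 4: at line 3 remove [tjc,zgw,irh] add [wsb,rtwck,qmq] -> 8 lines: gah pgaay oxaeb wsb rtwck qmq epa owam
Hunk 5: at line 1 remove [pgaay,oxaeb] add [rqibd,qoezw,dejf] -> 9 lines: gah rqibd qoezw dejf wsb rtwck qmq epa owam
Final line count: 9

Answer: 9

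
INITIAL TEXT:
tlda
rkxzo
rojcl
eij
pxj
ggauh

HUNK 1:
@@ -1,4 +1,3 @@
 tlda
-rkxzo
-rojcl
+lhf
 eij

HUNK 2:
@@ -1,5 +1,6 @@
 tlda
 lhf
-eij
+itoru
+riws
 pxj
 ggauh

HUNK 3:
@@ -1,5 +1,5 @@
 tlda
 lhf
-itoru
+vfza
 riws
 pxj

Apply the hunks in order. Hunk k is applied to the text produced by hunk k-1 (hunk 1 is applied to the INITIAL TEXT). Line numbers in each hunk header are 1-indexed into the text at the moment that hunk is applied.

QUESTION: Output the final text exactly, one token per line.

Hunk 1: at line 1 remove [rkxzo,rojcl] add [lhf] -> 5 lines: tlda lhf eij pxj ggauh
Hunk 2: at line 1 remove [eij] add [itoru,riws] -> 6 lines: tlda lhf itoru riws pxj ggauh
Hunk 3: at line 1 remove [itoru] add [vfza] -> 6 lines: tlda lhf vfza riws pxj ggauh

Answer: tlda
lhf
vfza
riws
pxj
ggauh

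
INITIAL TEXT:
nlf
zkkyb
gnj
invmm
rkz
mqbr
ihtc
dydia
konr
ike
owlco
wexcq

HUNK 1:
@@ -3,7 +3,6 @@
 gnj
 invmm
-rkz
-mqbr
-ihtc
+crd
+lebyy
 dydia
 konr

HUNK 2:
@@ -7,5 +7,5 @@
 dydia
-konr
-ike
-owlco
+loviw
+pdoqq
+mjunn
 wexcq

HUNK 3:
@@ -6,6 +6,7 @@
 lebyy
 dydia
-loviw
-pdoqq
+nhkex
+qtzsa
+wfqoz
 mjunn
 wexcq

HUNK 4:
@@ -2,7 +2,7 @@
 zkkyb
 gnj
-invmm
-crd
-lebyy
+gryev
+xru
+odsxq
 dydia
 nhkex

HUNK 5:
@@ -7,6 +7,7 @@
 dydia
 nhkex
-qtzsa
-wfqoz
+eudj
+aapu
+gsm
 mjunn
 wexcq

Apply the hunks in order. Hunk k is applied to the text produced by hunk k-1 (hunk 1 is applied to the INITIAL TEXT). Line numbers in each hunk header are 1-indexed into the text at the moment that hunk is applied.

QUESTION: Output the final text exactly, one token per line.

Hunk 1: at line 3 remove [rkz,mqbr,ihtc] add [crd,lebyy] -> 11 lines: nlf zkkyb gnj invmm crd lebyy dydia konr ike owlco wexcq
Hunk 2: at line 7 remove [konr,ike,owlco] add [loviw,pdoqq,mjunn] -> 11 lines: nlf zkkyb gnj invmm crd lebyy dydia loviw pdoqq mjunn wexcq
Hunk 3: at line 6 remove [loviw,pdoqq] add [nhkex,qtzsa,wfqoz] -> 12 lines: nlf zkkyb gnj invmm crd lebyy dydia nhkex qtzsa wfqoz mjunn wexcq
Hunk 4: at line 2 remove [invmm,crd,lebyy] add [gryev,xru,odsxq] -> 12 lines: nlf zkkyb gnj gryev xru odsxq dydia nhkex qtzsa wfqoz mjunn wexcq
Hunk 5: at line 7 remove [qtzsa,wfqoz] add [eudj,aapu,gsm] -> 13 lines: nlf zkkyb gnj gryev xru odsxq dydia nhkex eudj aapu gsm mjunn wexcq

Answer: nlf
zkkyb
gnj
gryev
xru
odsxq
dydia
nhkex
eudj
aapu
gsm
mjunn
wexcq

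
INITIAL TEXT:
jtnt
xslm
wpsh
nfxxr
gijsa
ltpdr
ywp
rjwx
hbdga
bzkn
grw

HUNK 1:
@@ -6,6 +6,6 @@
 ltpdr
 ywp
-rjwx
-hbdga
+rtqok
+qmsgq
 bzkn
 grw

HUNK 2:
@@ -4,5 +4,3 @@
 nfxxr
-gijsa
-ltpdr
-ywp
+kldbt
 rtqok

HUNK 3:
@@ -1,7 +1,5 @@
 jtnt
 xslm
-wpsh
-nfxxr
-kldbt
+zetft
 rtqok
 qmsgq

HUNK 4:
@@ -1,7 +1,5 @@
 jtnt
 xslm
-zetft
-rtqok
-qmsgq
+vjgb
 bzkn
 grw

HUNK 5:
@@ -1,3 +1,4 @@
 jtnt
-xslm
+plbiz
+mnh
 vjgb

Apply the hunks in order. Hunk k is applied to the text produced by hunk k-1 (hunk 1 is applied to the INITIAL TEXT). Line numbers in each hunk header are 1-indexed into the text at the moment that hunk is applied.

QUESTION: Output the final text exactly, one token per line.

Answer: jtnt
plbiz
mnh
vjgb
bzkn
grw

Derivation:
Hunk 1: at line 6 remove [rjwx,hbdga] add [rtqok,qmsgq] -> 11 lines: jtnt xslm wpsh nfxxr gijsa ltpdr ywp rtqok qmsgq bzkn grw
Hunk 2: at line 4 remove [gijsa,ltpdr,ywp] add [kldbt] -> 9 lines: jtnt xslm wpsh nfxxr kldbt rtqok qmsgq bzkn grw
Hunk 3: at line 1 remove [wpsh,nfxxr,kldbt] add [zetft] -> 7 lines: jtnt xslm zetft rtqok qmsgq bzkn grw
Hunk 4: at line 1 remove [zetft,rtqok,qmsgq] add [vjgb] -> 5 lines: jtnt xslm vjgb bzkn grw
Hunk 5: at line 1 remove [xslm] add [plbiz,mnh] -> 6 lines: jtnt plbiz mnh vjgb bzkn grw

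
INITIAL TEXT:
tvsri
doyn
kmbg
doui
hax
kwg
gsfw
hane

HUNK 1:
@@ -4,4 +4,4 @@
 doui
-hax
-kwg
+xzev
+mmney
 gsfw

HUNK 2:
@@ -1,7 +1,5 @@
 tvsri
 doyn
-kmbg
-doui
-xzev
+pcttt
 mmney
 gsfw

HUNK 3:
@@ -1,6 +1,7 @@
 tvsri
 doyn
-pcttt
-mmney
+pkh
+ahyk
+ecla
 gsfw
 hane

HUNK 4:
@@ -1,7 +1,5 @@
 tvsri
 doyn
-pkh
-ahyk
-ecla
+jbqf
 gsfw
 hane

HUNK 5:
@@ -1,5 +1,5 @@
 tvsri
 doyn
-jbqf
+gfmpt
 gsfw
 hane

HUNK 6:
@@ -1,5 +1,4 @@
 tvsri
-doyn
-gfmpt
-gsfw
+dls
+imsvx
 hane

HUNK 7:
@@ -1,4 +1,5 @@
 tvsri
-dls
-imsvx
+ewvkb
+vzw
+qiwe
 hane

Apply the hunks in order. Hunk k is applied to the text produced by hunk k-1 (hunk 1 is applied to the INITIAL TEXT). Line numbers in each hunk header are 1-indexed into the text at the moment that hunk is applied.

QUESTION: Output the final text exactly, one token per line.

Answer: tvsri
ewvkb
vzw
qiwe
hane

Derivation:
Hunk 1: at line 4 remove [hax,kwg] add [xzev,mmney] -> 8 lines: tvsri doyn kmbg doui xzev mmney gsfw hane
Hunk 2: at line 1 remove [kmbg,doui,xzev] add [pcttt] -> 6 lines: tvsri doyn pcttt mmney gsfw hane
Hunk 3: at line 1 remove [pcttt,mmney] add [pkh,ahyk,ecla] -> 7 lines: tvsri doyn pkh ahyk ecla gsfw hane
Hunk 4: at line 1 remove [pkh,ahyk,ecla] add [jbqf] -> 5 lines: tvsri doyn jbqf gsfw hane
Hunk 5: at line 1 remove [jbqf] add [gfmpt] -> 5 lines: tvsri doyn gfmpt gsfw hane
Hunk 6: at line 1 remove [doyn,gfmpt,gsfw] add [dls,imsvx] -> 4 lines: tvsri dls imsvx hane
Hunk 7: at line 1 remove [dls,imsvx] add [ewvkb,vzw,qiwe] -> 5 lines: tvsri ewvkb vzw qiwe hane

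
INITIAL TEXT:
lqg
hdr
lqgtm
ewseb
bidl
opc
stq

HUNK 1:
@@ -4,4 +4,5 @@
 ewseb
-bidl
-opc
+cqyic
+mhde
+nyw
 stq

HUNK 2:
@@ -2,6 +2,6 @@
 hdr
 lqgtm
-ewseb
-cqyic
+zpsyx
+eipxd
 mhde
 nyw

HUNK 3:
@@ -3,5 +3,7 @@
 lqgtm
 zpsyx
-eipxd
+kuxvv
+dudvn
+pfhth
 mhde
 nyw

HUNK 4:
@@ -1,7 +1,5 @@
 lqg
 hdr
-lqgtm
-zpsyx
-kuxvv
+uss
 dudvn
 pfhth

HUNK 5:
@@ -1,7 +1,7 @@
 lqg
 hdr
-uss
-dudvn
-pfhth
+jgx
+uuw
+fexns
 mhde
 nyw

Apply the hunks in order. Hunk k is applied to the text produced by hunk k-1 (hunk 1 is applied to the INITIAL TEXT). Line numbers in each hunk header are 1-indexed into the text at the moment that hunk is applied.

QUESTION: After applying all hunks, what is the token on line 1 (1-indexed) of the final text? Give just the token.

Answer: lqg

Derivation:
Hunk 1: at line 4 remove [bidl,opc] add [cqyic,mhde,nyw] -> 8 lines: lqg hdr lqgtm ewseb cqyic mhde nyw stq
Hunk 2: at line 2 remove [ewseb,cqyic] add [zpsyx,eipxd] -> 8 lines: lqg hdr lqgtm zpsyx eipxd mhde nyw stq
Hunk 3: at line 3 remove [eipxd] add [kuxvv,dudvn,pfhth] -> 10 lines: lqg hdr lqgtm zpsyx kuxvv dudvn pfhth mhde nyw stq
Hunk 4: at line 1 remove [lqgtm,zpsyx,kuxvv] add [uss] -> 8 lines: lqg hdr uss dudvn pfhth mhde nyw stq
Hunk 5: at line 1 remove [uss,dudvn,pfhth] add [jgx,uuw,fexns] -> 8 lines: lqg hdr jgx uuw fexns mhde nyw stq
Final line 1: lqg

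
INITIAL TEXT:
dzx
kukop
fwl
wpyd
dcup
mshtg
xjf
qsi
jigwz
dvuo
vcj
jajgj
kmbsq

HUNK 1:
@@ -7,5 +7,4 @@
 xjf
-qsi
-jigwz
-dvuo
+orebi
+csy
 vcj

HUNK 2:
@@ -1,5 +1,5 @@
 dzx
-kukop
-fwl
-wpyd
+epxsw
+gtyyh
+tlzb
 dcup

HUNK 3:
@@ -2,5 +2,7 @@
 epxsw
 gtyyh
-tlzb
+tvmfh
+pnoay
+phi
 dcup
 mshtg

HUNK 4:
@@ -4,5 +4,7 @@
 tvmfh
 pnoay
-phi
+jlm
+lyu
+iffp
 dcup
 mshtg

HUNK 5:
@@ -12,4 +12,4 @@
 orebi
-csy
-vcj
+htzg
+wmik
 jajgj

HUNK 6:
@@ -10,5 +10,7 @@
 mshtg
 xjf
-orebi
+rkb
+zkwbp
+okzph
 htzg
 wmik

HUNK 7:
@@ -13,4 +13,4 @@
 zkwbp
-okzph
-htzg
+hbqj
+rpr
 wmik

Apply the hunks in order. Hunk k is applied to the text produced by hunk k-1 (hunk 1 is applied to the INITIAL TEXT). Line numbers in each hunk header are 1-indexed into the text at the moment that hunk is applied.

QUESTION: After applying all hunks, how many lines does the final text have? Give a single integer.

Answer: 18

Derivation:
Hunk 1: at line 7 remove [qsi,jigwz,dvuo] add [orebi,csy] -> 12 lines: dzx kukop fwl wpyd dcup mshtg xjf orebi csy vcj jajgj kmbsq
Hunk 2: at line 1 remove [kukop,fwl,wpyd] add [epxsw,gtyyh,tlzb] -> 12 lines: dzx epxsw gtyyh tlzb dcup mshtg xjf orebi csy vcj jajgj kmbsq
Hunk 3: at line 2 remove [tlzb] add [tvmfh,pnoay,phi] -> 14 lines: dzx epxsw gtyyh tvmfh pnoay phi dcup mshtg xjf orebi csy vcj jajgj kmbsq
Hunk 4: at line 4 remove [phi] add [jlm,lyu,iffp] -> 16 lines: dzx epxsw gtyyh tvmfh pnoay jlm lyu iffp dcup mshtg xjf orebi csy vcj jajgj kmbsq
Hunk 5: at line 12 remove [csy,vcj] add [htzg,wmik] -> 16 lines: dzx epxsw gtyyh tvmfh pnoay jlm lyu iffp dcup mshtg xjf orebi htzg wmik jajgj kmbsq
Hunk 6: at line 10 remove [orebi] add [rkb,zkwbp,okzph] -> 18 lines: dzx epxsw gtyyh tvmfh pnoay jlm lyu iffp dcup mshtg xjf rkb zkwbp okzph htzg wmik jajgj kmbsq
Hunk 7: at line 13 remove [okzph,htzg] add [hbqj,rpr] -> 18 lines: dzx epxsw gtyyh tvmfh pnoay jlm lyu iffp dcup mshtg xjf rkb zkwbp hbqj rpr wmik jajgj kmbsq
Final line count: 18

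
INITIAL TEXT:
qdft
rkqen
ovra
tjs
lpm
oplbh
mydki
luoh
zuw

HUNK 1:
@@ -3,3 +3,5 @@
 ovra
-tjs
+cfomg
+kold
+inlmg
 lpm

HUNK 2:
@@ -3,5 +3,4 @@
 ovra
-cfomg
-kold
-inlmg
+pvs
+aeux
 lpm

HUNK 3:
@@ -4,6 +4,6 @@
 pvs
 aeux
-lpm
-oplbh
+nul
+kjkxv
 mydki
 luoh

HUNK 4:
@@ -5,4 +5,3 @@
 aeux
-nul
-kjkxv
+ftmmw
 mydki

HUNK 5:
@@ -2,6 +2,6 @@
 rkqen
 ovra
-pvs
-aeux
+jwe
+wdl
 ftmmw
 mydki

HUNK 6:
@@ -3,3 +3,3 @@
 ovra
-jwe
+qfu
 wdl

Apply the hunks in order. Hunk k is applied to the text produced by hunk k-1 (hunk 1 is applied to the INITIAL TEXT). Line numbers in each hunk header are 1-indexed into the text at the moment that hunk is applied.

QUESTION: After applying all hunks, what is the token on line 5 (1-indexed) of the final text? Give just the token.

Answer: wdl

Derivation:
Hunk 1: at line 3 remove [tjs] add [cfomg,kold,inlmg] -> 11 lines: qdft rkqen ovra cfomg kold inlmg lpm oplbh mydki luoh zuw
Hunk 2: at line 3 remove [cfomg,kold,inlmg] add [pvs,aeux] -> 10 lines: qdft rkqen ovra pvs aeux lpm oplbh mydki luoh zuw
Hunk 3: at line 4 remove [lpm,oplbh] add [nul,kjkxv] -> 10 lines: qdft rkqen ovra pvs aeux nul kjkxv mydki luoh zuw
Hunk 4: at line 5 remove [nul,kjkxv] add [ftmmw] -> 9 lines: qdft rkqen ovra pvs aeux ftmmw mydki luoh zuw
Hunk 5: at line 2 remove [pvs,aeux] add [jwe,wdl] -> 9 lines: qdft rkqen ovra jwe wdl ftmmw mydki luoh zuw
Hunk 6: at line 3 remove [jwe] add [qfu] -> 9 lines: qdft rkqen ovra qfu wdl ftmmw mydki luoh zuw
Final line 5: wdl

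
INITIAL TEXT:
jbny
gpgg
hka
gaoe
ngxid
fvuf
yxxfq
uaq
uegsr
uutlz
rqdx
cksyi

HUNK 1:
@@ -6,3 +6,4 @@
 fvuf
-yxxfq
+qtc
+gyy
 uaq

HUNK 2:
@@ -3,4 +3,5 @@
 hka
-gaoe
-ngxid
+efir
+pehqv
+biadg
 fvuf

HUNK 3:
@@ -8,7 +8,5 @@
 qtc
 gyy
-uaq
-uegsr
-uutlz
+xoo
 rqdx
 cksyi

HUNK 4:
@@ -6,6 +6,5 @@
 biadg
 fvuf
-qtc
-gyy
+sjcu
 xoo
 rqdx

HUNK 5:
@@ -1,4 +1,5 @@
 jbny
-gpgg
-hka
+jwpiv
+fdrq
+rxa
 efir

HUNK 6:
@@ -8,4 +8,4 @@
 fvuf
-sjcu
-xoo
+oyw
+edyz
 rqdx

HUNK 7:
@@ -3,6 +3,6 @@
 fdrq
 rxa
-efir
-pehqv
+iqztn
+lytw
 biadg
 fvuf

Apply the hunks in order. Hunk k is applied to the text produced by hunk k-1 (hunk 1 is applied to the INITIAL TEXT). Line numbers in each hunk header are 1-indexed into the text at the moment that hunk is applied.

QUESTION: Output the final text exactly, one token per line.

Hunk 1: at line 6 remove [yxxfq] add [qtc,gyy] -> 13 lines: jbny gpgg hka gaoe ngxid fvuf qtc gyy uaq uegsr uutlz rqdx cksyi
Hunk 2: at line 3 remove [gaoe,ngxid] add [efir,pehqv,biadg] -> 14 lines: jbny gpgg hka efir pehqv biadg fvuf qtc gyy uaq uegsr uutlz rqdx cksyi
Hunk 3: at line 8 remove [uaq,uegsr,uutlz] add [xoo] -> 12 lines: jbny gpgg hka efir pehqv biadg fvuf qtc gyy xoo rqdx cksyi
Hunk 4: at line 6 remove [qtc,gyy] add [sjcu] -> 11 lines: jbny gpgg hka efir pehqv biadg fvuf sjcu xoo rqdx cksyi
Hunk 5: at line 1 remove [gpgg,hka] add [jwpiv,fdrq,rxa] -> 12 lines: jbny jwpiv fdrq rxa efir pehqv biadg fvuf sjcu xoo rqdx cksyi
Hunk 6: at line 8 remove [sjcu,xoo] add [oyw,edyz] -> 12 lines: jbny jwpiv fdrq rxa efir pehqv biadg fvuf oyw edyz rqdx cksyi
Hunk 7: at line 3 remove [efir,pehqv] add [iqztn,lytw] -> 12 lines: jbny jwpiv fdrq rxa iqztn lytw biadg fvuf oyw edyz rqdx cksyi

Answer: jbny
jwpiv
fdrq
rxa
iqztn
lytw
biadg
fvuf
oyw
edyz
rqdx
cksyi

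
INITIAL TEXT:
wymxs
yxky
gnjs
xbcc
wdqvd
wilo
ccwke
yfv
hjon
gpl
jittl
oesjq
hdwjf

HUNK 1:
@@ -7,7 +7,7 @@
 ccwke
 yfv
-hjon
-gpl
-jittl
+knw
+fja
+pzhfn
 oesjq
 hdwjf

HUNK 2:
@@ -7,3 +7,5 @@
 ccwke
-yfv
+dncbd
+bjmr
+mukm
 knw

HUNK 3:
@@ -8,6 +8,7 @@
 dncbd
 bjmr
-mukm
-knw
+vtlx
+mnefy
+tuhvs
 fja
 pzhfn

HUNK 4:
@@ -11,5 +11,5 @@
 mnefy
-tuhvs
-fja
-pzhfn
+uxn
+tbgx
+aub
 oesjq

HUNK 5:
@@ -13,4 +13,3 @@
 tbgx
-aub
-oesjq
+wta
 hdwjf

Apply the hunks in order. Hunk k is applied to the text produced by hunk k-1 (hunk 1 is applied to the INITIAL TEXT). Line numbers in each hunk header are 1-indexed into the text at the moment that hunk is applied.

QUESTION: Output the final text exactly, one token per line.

Answer: wymxs
yxky
gnjs
xbcc
wdqvd
wilo
ccwke
dncbd
bjmr
vtlx
mnefy
uxn
tbgx
wta
hdwjf

Derivation:
Hunk 1: at line 7 remove [hjon,gpl,jittl] add [knw,fja,pzhfn] -> 13 lines: wymxs yxky gnjs xbcc wdqvd wilo ccwke yfv knw fja pzhfn oesjq hdwjf
Hunk 2: at line 7 remove [yfv] add [dncbd,bjmr,mukm] -> 15 lines: wymxs yxky gnjs xbcc wdqvd wilo ccwke dncbd bjmr mukm knw fja pzhfn oesjq hdwjf
Hunk 3: at line 8 remove [mukm,knw] add [vtlx,mnefy,tuhvs] -> 16 lines: wymxs yxky gnjs xbcc wdqvd wilo ccwke dncbd bjmr vtlx mnefy tuhvs fja pzhfn oesjq hdwjf
Hunk 4: at line 11 remove [tuhvs,fja,pzhfn] add [uxn,tbgx,aub] -> 16 lines: wymxs yxky gnjs xbcc wdqvd wilo ccwke dncbd bjmr vtlx mnefy uxn tbgx aub oesjq hdwjf
Hunk 5: at line 13 remove [aub,oesjq] add [wta] -> 15 lines: wymxs yxky gnjs xbcc wdqvd wilo ccwke dncbd bjmr vtlx mnefy uxn tbgx wta hdwjf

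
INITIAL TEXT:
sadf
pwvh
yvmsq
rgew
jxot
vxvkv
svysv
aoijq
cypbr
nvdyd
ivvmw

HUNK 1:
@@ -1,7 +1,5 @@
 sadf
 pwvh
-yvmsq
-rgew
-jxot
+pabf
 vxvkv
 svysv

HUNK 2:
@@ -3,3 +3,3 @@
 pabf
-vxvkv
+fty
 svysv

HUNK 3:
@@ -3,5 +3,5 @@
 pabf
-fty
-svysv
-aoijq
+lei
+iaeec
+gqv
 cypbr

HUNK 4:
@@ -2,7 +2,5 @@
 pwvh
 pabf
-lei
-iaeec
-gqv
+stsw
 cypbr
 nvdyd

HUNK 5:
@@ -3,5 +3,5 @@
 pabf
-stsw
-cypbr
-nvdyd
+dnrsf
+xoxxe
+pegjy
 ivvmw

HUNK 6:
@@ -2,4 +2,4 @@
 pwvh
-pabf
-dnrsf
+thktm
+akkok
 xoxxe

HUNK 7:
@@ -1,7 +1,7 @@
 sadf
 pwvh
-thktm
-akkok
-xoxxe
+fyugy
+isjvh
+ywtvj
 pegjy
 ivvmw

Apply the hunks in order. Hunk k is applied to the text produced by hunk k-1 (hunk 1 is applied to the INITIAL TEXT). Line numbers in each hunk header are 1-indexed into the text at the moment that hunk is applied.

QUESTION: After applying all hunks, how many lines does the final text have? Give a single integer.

Answer: 7

Derivation:
Hunk 1: at line 1 remove [yvmsq,rgew,jxot] add [pabf] -> 9 lines: sadf pwvh pabf vxvkv svysv aoijq cypbr nvdyd ivvmw
Hunk 2: at line 3 remove [vxvkv] add [fty] -> 9 lines: sadf pwvh pabf fty svysv aoijq cypbr nvdyd ivvmw
Hunk 3: at line 3 remove [fty,svysv,aoijq] add [lei,iaeec,gqv] -> 9 lines: sadf pwvh pabf lei iaeec gqv cypbr nvdyd ivvmw
Hunk 4: at line 2 remove [lei,iaeec,gqv] add [stsw] -> 7 lines: sadf pwvh pabf stsw cypbr nvdyd ivvmw
Hunk 5: at line 3 remove [stsw,cypbr,nvdyd] add [dnrsf,xoxxe,pegjy] -> 7 lines: sadf pwvh pabf dnrsf xoxxe pegjy ivvmw
Hunk 6: at line 2 remove [pabf,dnrsf] add [thktm,akkok] -> 7 lines: sadf pwvh thktm akkok xoxxe pegjy ivvmw
Hunk 7: at line 1 remove [thktm,akkok,xoxxe] add [fyugy,isjvh,ywtvj] -> 7 lines: sadf pwvh fyugy isjvh ywtvj pegjy ivvmw
Final line count: 7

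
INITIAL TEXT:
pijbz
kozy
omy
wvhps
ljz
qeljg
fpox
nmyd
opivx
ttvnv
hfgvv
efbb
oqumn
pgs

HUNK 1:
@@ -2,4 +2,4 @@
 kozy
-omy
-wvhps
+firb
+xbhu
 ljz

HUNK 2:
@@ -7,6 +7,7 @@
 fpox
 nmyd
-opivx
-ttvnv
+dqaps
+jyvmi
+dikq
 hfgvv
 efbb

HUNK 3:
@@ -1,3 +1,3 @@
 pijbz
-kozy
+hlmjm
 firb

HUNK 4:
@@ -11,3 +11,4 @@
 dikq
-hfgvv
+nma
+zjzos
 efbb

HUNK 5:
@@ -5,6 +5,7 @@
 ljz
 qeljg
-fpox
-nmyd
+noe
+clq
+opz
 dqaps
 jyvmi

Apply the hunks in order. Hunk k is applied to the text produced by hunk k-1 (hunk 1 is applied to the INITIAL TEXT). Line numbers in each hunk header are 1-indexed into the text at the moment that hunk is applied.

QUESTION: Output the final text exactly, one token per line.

Answer: pijbz
hlmjm
firb
xbhu
ljz
qeljg
noe
clq
opz
dqaps
jyvmi
dikq
nma
zjzos
efbb
oqumn
pgs

Derivation:
Hunk 1: at line 2 remove [omy,wvhps] add [firb,xbhu] -> 14 lines: pijbz kozy firb xbhu ljz qeljg fpox nmyd opivx ttvnv hfgvv efbb oqumn pgs
Hunk 2: at line 7 remove [opivx,ttvnv] add [dqaps,jyvmi,dikq] -> 15 lines: pijbz kozy firb xbhu ljz qeljg fpox nmyd dqaps jyvmi dikq hfgvv efbb oqumn pgs
Hunk 3: at line 1 remove [kozy] add [hlmjm] -> 15 lines: pijbz hlmjm firb xbhu ljz qeljg fpox nmyd dqaps jyvmi dikq hfgvv efbb oqumn pgs
Hunk 4: at line 11 remove [hfgvv] add [nma,zjzos] -> 16 lines: pijbz hlmjm firb xbhu ljz qeljg fpox nmyd dqaps jyvmi dikq nma zjzos efbb oqumn pgs
Hunk 5: at line 5 remove [fpox,nmyd] add [noe,clq,opz] -> 17 lines: pijbz hlmjm firb xbhu ljz qeljg noe clq opz dqaps jyvmi dikq nma zjzos efbb oqumn pgs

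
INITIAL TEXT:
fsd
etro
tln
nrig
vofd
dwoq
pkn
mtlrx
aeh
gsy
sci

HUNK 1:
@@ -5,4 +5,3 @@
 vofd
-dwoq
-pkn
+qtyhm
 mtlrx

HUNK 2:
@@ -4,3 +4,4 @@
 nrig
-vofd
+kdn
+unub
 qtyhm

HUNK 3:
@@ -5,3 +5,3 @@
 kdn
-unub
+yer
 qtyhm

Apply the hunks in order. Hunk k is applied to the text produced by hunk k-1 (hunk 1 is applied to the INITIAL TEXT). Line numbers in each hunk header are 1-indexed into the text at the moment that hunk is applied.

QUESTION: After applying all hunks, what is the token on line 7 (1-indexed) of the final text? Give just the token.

Hunk 1: at line 5 remove [dwoq,pkn] add [qtyhm] -> 10 lines: fsd etro tln nrig vofd qtyhm mtlrx aeh gsy sci
Hunk 2: at line 4 remove [vofd] add [kdn,unub] -> 11 lines: fsd etro tln nrig kdn unub qtyhm mtlrx aeh gsy sci
Hunk 3: at line 5 remove [unub] add [yer] -> 11 lines: fsd etro tln nrig kdn yer qtyhm mtlrx aeh gsy sci
Final line 7: qtyhm

Answer: qtyhm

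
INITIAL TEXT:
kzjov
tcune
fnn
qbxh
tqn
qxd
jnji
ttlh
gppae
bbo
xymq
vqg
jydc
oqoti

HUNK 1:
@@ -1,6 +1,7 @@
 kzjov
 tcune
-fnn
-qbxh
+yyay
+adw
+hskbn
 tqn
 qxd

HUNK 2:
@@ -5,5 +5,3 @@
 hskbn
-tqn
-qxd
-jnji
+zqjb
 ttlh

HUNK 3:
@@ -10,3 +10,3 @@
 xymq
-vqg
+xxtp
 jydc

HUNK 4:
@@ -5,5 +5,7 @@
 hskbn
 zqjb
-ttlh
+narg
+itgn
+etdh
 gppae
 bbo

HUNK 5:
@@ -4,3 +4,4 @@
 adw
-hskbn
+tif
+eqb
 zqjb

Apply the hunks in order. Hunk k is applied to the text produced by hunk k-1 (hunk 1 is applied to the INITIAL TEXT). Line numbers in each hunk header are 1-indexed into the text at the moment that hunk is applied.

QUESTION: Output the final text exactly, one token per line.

Answer: kzjov
tcune
yyay
adw
tif
eqb
zqjb
narg
itgn
etdh
gppae
bbo
xymq
xxtp
jydc
oqoti

Derivation:
Hunk 1: at line 1 remove [fnn,qbxh] add [yyay,adw,hskbn] -> 15 lines: kzjov tcune yyay adw hskbn tqn qxd jnji ttlh gppae bbo xymq vqg jydc oqoti
Hunk 2: at line 5 remove [tqn,qxd,jnji] add [zqjb] -> 13 lines: kzjov tcune yyay adw hskbn zqjb ttlh gppae bbo xymq vqg jydc oqoti
Hunk 3: at line 10 remove [vqg] add [xxtp] -> 13 lines: kzjov tcune yyay adw hskbn zqjb ttlh gppae bbo xymq xxtp jydc oqoti
Hunk 4: at line 5 remove [ttlh] add [narg,itgn,etdh] -> 15 lines: kzjov tcune yyay adw hskbn zqjb narg itgn etdh gppae bbo xymq xxtp jydc oqoti
Hunk 5: at line 4 remove [hskbn] add [tif,eqb] -> 16 lines: kzjov tcune yyay adw tif eqb zqjb narg itgn etdh gppae bbo xymq xxtp jydc oqoti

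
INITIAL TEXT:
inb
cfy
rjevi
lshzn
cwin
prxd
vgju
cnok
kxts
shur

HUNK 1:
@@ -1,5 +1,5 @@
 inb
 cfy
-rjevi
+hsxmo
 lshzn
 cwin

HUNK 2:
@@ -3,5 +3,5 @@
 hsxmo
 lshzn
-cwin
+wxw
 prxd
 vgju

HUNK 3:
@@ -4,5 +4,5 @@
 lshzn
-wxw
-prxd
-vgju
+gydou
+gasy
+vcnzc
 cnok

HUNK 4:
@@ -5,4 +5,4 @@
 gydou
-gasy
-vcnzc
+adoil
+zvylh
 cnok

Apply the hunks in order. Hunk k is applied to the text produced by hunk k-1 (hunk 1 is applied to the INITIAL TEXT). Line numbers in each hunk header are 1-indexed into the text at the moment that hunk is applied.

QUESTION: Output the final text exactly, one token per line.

Hunk 1: at line 1 remove [rjevi] add [hsxmo] -> 10 lines: inb cfy hsxmo lshzn cwin prxd vgju cnok kxts shur
Hunk 2: at line 3 remove [cwin] add [wxw] -> 10 lines: inb cfy hsxmo lshzn wxw prxd vgju cnok kxts shur
Hunk 3: at line 4 remove [wxw,prxd,vgju] add [gydou,gasy,vcnzc] -> 10 lines: inb cfy hsxmo lshzn gydou gasy vcnzc cnok kxts shur
Hunk 4: at line 5 remove [gasy,vcnzc] add [adoil,zvylh] -> 10 lines: inb cfy hsxmo lshzn gydou adoil zvylh cnok kxts shur

Answer: inb
cfy
hsxmo
lshzn
gydou
adoil
zvylh
cnok
kxts
shur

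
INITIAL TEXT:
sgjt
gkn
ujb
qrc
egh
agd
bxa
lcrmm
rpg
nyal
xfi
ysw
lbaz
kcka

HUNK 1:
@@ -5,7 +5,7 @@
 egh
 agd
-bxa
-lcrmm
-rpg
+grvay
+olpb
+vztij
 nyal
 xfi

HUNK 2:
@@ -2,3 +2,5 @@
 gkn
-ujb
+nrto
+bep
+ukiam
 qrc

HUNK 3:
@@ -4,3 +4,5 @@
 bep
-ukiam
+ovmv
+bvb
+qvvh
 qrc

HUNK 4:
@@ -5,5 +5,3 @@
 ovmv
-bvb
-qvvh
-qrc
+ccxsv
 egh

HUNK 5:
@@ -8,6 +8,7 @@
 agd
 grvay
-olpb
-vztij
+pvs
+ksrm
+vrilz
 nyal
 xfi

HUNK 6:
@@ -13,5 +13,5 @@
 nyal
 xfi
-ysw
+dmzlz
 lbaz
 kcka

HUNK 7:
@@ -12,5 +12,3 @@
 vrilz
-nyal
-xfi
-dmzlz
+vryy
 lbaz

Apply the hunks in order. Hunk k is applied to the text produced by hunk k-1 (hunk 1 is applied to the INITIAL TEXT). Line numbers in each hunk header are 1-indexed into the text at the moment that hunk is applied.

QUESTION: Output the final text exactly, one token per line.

Hunk 1: at line 5 remove [bxa,lcrmm,rpg] add [grvay,olpb,vztij] -> 14 lines: sgjt gkn ujb qrc egh agd grvay olpb vztij nyal xfi ysw lbaz kcka
Hunk 2: at line 2 remove [ujb] add [nrto,bep,ukiam] -> 16 lines: sgjt gkn nrto bep ukiam qrc egh agd grvay olpb vztij nyal xfi ysw lbaz kcka
Hunk 3: at line 4 remove [ukiam] add [ovmv,bvb,qvvh] -> 18 lines: sgjt gkn nrto bep ovmv bvb qvvh qrc egh agd grvay olpb vztij nyal xfi ysw lbaz kcka
Hunk 4: at line 5 remove [bvb,qvvh,qrc] add [ccxsv] -> 16 lines: sgjt gkn nrto bep ovmv ccxsv egh agd grvay olpb vztij nyal xfi ysw lbaz kcka
Hunk 5: at line 8 remove [olpb,vztij] add [pvs,ksrm,vrilz] -> 17 lines: sgjt gkn nrto bep ovmv ccxsv egh agd grvay pvs ksrm vrilz nyal xfi ysw lbaz kcka
Hunk 6: at line 13 remove [ysw] add [dmzlz] -> 17 lines: sgjt gkn nrto bep ovmv ccxsv egh agd grvay pvs ksrm vrilz nyal xfi dmzlz lbaz kcka
Hunk 7: at line 12 remove [nyal,xfi,dmzlz] add [vryy] -> 15 lines: sgjt gkn nrto bep ovmv ccxsv egh agd grvay pvs ksrm vrilz vryy lbaz kcka

Answer: sgjt
gkn
nrto
bep
ovmv
ccxsv
egh
agd
grvay
pvs
ksrm
vrilz
vryy
lbaz
kcka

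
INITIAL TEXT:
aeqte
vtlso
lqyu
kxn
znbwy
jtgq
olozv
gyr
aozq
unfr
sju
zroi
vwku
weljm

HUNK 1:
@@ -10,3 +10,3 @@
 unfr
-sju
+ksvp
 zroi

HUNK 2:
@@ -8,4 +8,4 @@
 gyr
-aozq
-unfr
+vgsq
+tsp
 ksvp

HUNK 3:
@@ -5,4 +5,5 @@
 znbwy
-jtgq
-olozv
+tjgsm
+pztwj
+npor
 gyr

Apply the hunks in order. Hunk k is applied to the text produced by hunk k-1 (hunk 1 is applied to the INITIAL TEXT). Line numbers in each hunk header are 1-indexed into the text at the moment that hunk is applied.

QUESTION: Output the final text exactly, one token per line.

Answer: aeqte
vtlso
lqyu
kxn
znbwy
tjgsm
pztwj
npor
gyr
vgsq
tsp
ksvp
zroi
vwku
weljm

Derivation:
Hunk 1: at line 10 remove [sju] add [ksvp] -> 14 lines: aeqte vtlso lqyu kxn znbwy jtgq olozv gyr aozq unfr ksvp zroi vwku weljm
Hunk 2: at line 8 remove [aozq,unfr] add [vgsq,tsp] -> 14 lines: aeqte vtlso lqyu kxn znbwy jtgq olozv gyr vgsq tsp ksvp zroi vwku weljm
Hunk 3: at line 5 remove [jtgq,olozv] add [tjgsm,pztwj,npor] -> 15 lines: aeqte vtlso lqyu kxn znbwy tjgsm pztwj npor gyr vgsq tsp ksvp zroi vwku weljm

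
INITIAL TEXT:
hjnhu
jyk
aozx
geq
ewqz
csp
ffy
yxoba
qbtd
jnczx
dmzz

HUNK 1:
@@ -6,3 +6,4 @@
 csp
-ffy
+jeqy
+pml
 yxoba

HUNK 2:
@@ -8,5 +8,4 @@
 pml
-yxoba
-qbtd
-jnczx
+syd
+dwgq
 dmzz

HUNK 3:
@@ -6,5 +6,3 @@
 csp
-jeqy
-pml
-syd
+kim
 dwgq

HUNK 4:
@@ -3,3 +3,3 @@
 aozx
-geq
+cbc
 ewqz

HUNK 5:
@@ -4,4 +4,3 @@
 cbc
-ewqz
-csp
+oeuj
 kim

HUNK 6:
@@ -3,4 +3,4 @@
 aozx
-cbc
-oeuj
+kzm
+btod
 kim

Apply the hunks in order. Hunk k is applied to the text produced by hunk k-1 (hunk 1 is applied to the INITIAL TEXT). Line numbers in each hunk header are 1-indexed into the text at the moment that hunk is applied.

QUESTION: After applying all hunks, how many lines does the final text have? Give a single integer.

Answer: 8

Derivation:
Hunk 1: at line 6 remove [ffy] add [jeqy,pml] -> 12 lines: hjnhu jyk aozx geq ewqz csp jeqy pml yxoba qbtd jnczx dmzz
Hunk 2: at line 8 remove [yxoba,qbtd,jnczx] add [syd,dwgq] -> 11 lines: hjnhu jyk aozx geq ewqz csp jeqy pml syd dwgq dmzz
Hunk 3: at line 6 remove [jeqy,pml,syd] add [kim] -> 9 lines: hjnhu jyk aozx geq ewqz csp kim dwgq dmzz
Hunk 4: at line 3 remove [geq] add [cbc] -> 9 lines: hjnhu jyk aozx cbc ewqz csp kim dwgq dmzz
Hunk 5: at line 4 remove [ewqz,csp] add [oeuj] -> 8 lines: hjnhu jyk aozx cbc oeuj kim dwgq dmzz
Hunk 6: at line 3 remove [cbc,oeuj] add [kzm,btod] -> 8 lines: hjnhu jyk aozx kzm btod kim dwgq dmzz
Final line count: 8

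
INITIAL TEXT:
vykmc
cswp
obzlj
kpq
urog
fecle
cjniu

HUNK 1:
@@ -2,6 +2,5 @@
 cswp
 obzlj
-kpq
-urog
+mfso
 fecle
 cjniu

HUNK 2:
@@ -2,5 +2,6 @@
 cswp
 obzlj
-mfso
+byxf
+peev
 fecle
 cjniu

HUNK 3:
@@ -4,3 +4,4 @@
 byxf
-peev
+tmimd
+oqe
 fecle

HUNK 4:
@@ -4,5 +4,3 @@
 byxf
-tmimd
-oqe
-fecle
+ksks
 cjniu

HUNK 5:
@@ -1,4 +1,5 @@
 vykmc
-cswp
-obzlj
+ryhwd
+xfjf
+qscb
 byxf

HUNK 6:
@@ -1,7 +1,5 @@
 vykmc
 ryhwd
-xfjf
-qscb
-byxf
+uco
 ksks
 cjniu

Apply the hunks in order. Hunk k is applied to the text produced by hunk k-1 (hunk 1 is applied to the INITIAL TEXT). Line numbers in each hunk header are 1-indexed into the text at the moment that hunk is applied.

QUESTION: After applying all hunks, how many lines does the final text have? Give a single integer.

Hunk 1: at line 2 remove [kpq,urog] add [mfso] -> 6 lines: vykmc cswp obzlj mfso fecle cjniu
Hunk 2: at line 2 remove [mfso] add [byxf,peev] -> 7 lines: vykmc cswp obzlj byxf peev fecle cjniu
Hunk 3: at line 4 remove [peev] add [tmimd,oqe] -> 8 lines: vykmc cswp obzlj byxf tmimd oqe fecle cjniu
Hunk 4: at line 4 remove [tmimd,oqe,fecle] add [ksks] -> 6 lines: vykmc cswp obzlj byxf ksks cjniu
Hunk 5: at line 1 remove [cswp,obzlj] add [ryhwd,xfjf,qscb] -> 7 lines: vykmc ryhwd xfjf qscb byxf ksks cjniu
Hunk 6: at line 1 remove [xfjf,qscb,byxf] add [uco] -> 5 lines: vykmc ryhwd uco ksks cjniu
Final line count: 5

Answer: 5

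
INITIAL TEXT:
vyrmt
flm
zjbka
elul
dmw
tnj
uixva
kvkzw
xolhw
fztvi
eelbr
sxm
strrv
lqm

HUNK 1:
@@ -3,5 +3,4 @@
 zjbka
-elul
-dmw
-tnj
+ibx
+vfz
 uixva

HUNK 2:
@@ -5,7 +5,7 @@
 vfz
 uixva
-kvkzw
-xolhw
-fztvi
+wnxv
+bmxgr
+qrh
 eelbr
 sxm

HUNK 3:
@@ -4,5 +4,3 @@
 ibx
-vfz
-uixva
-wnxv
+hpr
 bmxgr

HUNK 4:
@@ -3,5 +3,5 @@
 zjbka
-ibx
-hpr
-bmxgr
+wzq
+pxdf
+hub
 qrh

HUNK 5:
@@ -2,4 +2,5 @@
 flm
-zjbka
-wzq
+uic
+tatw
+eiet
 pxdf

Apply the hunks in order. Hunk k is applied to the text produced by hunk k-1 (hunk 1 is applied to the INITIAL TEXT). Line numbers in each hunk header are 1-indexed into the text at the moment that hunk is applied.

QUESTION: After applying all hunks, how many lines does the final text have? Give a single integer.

Answer: 12

Derivation:
Hunk 1: at line 3 remove [elul,dmw,tnj] add [ibx,vfz] -> 13 lines: vyrmt flm zjbka ibx vfz uixva kvkzw xolhw fztvi eelbr sxm strrv lqm
Hunk 2: at line 5 remove [kvkzw,xolhw,fztvi] add [wnxv,bmxgr,qrh] -> 13 lines: vyrmt flm zjbka ibx vfz uixva wnxv bmxgr qrh eelbr sxm strrv lqm
Hunk 3: at line 4 remove [vfz,uixva,wnxv] add [hpr] -> 11 lines: vyrmt flm zjbka ibx hpr bmxgr qrh eelbr sxm strrv lqm
Hunk 4: at line 3 remove [ibx,hpr,bmxgr] add [wzq,pxdf,hub] -> 11 lines: vyrmt flm zjbka wzq pxdf hub qrh eelbr sxm strrv lqm
Hunk 5: at line 2 remove [zjbka,wzq] add [uic,tatw,eiet] -> 12 lines: vyrmt flm uic tatw eiet pxdf hub qrh eelbr sxm strrv lqm
Final line count: 12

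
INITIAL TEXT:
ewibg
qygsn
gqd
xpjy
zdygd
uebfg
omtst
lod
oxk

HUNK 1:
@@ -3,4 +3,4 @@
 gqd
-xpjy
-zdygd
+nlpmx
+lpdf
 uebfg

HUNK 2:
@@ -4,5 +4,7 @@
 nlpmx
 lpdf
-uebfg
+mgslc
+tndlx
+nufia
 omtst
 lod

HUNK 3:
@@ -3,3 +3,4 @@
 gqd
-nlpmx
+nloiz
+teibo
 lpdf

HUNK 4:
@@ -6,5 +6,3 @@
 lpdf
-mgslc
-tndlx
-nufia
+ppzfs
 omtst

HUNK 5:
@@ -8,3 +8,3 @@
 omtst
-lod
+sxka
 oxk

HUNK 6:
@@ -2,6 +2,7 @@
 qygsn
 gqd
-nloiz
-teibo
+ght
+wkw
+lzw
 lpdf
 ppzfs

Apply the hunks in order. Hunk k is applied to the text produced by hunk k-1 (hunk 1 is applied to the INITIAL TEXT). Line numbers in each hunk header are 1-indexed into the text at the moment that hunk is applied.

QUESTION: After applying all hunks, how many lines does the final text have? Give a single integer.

Hunk 1: at line 3 remove [xpjy,zdygd] add [nlpmx,lpdf] -> 9 lines: ewibg qygsn gqd nlpmx lpdf uebfg omtst lod oxk
Hunk 2: at line 4 remove [uebfg] add [mgslc,tndlx,nufia] -> 11 lines: ewibg qygsn gqd nlpmx lpdf mgslc tndlx nufia omtst lod oxk
Hunk 3: at line 3 remove [nlpmx] add [nloiz,teibo] -> 12 lines: ewibg qygsn gqd nloiz teibo lpdf mgslc tndlx nufia omtst lod oxk
Hunk 4: at line 6 remove [mgslc,tndlx,nufia] add [ppzfs] -> 10 lines: ewibg qygsn gqd nloiz teibo lpdf ppzfs omtst lod oxk
Hunk 5: at line 8 remove [lod] add [sxka] -> 10 lines: ewibg qygsn gqd nloiz teibo lpdf ppzfs omtst sxka oxk
Hunk 6: at line 2 remove [nloiz,teibo] add [ght,wkw,lzw] -> 11 lines: ewibg qygsn gqd ght wkw lzw lpdf ppzfs omtst sxka oxk
Final line count: 11

Answer: 11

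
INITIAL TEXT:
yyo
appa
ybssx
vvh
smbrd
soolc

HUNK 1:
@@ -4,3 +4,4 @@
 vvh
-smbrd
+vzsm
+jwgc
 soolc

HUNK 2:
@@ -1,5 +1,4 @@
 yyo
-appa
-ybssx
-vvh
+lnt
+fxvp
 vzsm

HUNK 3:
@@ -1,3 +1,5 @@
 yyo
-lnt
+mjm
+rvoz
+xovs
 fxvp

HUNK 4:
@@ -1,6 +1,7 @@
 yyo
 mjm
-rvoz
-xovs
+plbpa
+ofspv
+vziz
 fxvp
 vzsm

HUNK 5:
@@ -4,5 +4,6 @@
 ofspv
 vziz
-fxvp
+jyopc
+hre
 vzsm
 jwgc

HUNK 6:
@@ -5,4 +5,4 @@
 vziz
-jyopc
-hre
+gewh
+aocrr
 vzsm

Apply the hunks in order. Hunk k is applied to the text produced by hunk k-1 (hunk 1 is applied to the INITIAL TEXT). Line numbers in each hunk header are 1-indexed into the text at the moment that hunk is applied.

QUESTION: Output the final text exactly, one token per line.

Hunk 1: at line 4 remove [smbrd] add [vzsm,jwgc] -> 7 lines: yyo appa ybssx vvh vzsm jwgc soolc
Hunk 2: at line 1 remove [appa,ybssx,vvh] add [lnt,fxvp] -> 6 lines: yyo lnt fxvp vzsm jwgc soolc
Hunk 3: at line 1 remove [lnt] add [mjm,rvoz,xovs] -> 8 lines: yyo mjm rvoz xovs fxvp vzsm jwgc soolc
Hunk 4: at line 1 remove [rvoz,xovs] add [plbpa,ofspv,vziz] -> 9 lines: yyo mjm plbpa ofspv vziz fxvp vzsm jwgc soolc
Hunk 5: at line 4 remove [fxvp] add [jyopc,hre] -> 10 lines: yyo mjm plbpa ofspv vziz jyopc hre vzsm jwgc soolc
Hunk 6: at line 5 remove [jyopc,hre] add [gewh,aocrr] -> 10 lines: yyo mjm plbpa ofspv vziz gewh aocrr vzsm jwgc soolc

Answer: yyo
mjm
plbpa
ofspv
vziz
gewh
aocrr
vzsm
jwgc
soolc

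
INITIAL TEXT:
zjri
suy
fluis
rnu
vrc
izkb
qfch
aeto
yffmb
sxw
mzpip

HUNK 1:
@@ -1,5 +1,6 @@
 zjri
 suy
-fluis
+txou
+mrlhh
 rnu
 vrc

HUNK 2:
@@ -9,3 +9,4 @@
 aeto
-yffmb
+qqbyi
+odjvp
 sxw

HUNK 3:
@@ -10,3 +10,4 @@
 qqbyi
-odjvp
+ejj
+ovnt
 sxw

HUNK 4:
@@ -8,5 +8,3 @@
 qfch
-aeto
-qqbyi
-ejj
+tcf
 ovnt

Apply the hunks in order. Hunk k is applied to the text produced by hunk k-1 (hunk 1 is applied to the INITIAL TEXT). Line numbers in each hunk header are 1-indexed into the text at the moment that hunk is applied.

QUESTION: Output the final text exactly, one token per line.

Answer: zjri
suy
txou
mrlhh
rnu
vrc
izkb
qfch
tcf
ovnt
sxw
mzpip

Derivation:
Hunk 1: at line 1 remove [fluis] add [txou,mrlhh] -> 12 lines: zjri suy txou mrlhh rnu vrc izkb qfch aeto yffmb sxw mzpip
Hunk 2: at line 9 remove [yffmb] add [qqbyi,odjvp] -> 13 lines: zjri suy txou mrlhh rnu vrc izkb qfch aeto qqbyi odjvp sxw mzpip
Hunk 3: at line 10 remove [odjvp] add [ejj,ovnt] -> 14 lines: zjri suy txou mrlhh rnu vrc izkb qfch aeto qqbyi ejj ovnt sxw mzpip
Hunk 4: at line 8 remove [aeto,qqbyi,ejj] add [tcf] -> 12 lines: zjri suy txou mrlhh rnu vrc izkb qfch tcf ovnt sxw mzpip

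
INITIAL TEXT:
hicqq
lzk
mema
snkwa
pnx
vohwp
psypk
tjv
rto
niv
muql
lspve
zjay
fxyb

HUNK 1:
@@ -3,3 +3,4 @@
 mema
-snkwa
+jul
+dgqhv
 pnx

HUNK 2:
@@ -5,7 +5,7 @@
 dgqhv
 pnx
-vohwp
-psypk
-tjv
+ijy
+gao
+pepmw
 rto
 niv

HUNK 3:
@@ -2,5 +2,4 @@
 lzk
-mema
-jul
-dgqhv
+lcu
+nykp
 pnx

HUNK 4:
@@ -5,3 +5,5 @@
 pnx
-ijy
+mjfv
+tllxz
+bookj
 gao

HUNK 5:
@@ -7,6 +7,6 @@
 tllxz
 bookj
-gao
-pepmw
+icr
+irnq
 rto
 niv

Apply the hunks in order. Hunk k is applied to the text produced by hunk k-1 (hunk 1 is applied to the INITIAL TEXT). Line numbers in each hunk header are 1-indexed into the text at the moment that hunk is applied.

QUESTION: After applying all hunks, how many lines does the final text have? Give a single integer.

Hunk 1: at line 3 remove [snkwa] add [jul,dgqhv] -> 15 lines: hicqq lzk mema jul dgqhv pnx vohwp psypk tjv rto niv muql lspve zjay fxyb
Hunk 2: at line 5 remove [vohwp,psypk,tjv] add [ijy,gao,pepmw] -> 15 lines: hicqq lzk mema jul dgqhv pnx ijy gao pepmw rto niv muql lspve zjay fxyb
Hunk 3: at line 2 remove [mema,jul,dgqhv] add [lcu,nykp] -> 14 lines: hicqq lzk lcu nykp pnx ijy gao pepmw rto niv muql lspve zjay fxyb
Hunk 4: at line 5 remove [ijy] add [mjfv,tllxz,bookj] -> 16 lines: hicqq lzk lcu nykp pnx mjfv tllxz bookj gao pepmw rto niv muql lspve zjay fxyb
Hunk 5: at line 7 remove [gao,pepmw] add [icr,irnq] -> 16 lines: hicqq lzk lcu nykp pnx mjfv tllxz bookj icr irnq rto niv muql lspve zjay fxyb
Final line count: 16

Answer: 16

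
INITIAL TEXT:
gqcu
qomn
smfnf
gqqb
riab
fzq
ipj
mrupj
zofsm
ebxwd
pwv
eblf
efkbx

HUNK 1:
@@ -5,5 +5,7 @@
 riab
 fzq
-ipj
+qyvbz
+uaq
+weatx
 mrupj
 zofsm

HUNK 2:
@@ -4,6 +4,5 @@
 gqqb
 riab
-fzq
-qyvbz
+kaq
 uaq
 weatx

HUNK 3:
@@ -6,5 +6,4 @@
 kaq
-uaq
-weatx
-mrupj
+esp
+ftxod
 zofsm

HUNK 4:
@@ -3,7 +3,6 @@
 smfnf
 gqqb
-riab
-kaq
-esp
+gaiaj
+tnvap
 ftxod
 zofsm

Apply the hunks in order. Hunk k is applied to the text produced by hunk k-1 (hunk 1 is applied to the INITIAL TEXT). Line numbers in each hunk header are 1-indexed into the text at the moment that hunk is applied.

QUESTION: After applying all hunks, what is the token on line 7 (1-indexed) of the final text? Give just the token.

Answer: ftxod

Derivation:
Hunk 1: at line 5 remove [ipj] add [qyvbz,uaq,weatx] -> 15 lines: gqcu qomn smfnf gqqb riab fzq qyvbz uaq weatx mrupj zofsm ebxwd pwv eblf efkbx
Hunk 2: at line 4 remove [fzq,qyvbz] add [kaq] -> 14 lines: gqcu qomn smfnf gqqb riab kaq uaq weatx mrupj zofsm ebxwd pwv eblf efkbx
Hunk 3: at line 6 remove [uaq,weatx,mrupj] add [esp,ftxod] -> 13 lines: gqcu qomn smfnf gqqb riab kaq esp ftxod zofsm ebxwd pwv eblf efkbx
Hunk 4: at line 3 remove [riab,kaq,esp] add [gaiaj,tnvap] -> 12 lines: gqcu qomn smfnf gqqb gaiaj tnvap ftxod zofsm ebxwd pwv eblf efkbx
Final line 7: ftxod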